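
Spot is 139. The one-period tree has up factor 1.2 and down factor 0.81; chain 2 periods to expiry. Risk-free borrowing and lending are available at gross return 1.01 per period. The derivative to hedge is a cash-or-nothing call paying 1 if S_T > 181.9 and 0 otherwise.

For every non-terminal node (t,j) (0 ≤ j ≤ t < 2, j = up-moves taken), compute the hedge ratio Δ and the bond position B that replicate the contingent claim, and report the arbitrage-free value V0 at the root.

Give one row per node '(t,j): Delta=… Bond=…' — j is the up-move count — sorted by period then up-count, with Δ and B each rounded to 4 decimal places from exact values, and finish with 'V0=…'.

(0,0): Delta=0.0094 Bond=-1.0441
(1,0): Delta=0.0000 Bond=0.0000
(1,1): Delta=0.0154 Bond=-2.0564
V0=0.2578

Under the risk-neutral measure, an up-move has probability p* = (R−d)/(u−d) = 0.5128 and values discount at R = 1.01.
At expiry t=2: V(2,0)=0.0000, V(2,1)=0.0000, V(2,2)=1.0000
(1,0): S=112.5900. Δ = (V_up−V_dn)/(S_up−S_dn) = (0.0000−0.0000)/(135.1080−91.1979) = 0.0000. V = [p*·0.0000 + (1−p*)·0.0000]/1.01 = 0.0000. B = V − Δ·S = 0.0000.
(1,1): S=166.8000. Δ = (V_up−V_dn)/(S_up−S_dn) = (1.0000−0.0000)/(200.1600−135.1080) = 0.0154. V = [p*·1.0000 + (1−p*)·0.0000]/1.01 = 0.5077. B = V − Δ·S = -2.0564.
(0,0): S=139.0000. Δ = (V_up−V_dn)/(S_up−S_dn) = (0.5077−0.0000)/(166.8000−112.5900) = 0.0094. V = [p*·0.5077 + (1−p*)·0.0000]/1.01 = 0.2578. B = V − Δ·S = -1.0441.
Each (Δ,B) replicates both successor values, so the strategy is self-financing and V0 is arbitrage-free.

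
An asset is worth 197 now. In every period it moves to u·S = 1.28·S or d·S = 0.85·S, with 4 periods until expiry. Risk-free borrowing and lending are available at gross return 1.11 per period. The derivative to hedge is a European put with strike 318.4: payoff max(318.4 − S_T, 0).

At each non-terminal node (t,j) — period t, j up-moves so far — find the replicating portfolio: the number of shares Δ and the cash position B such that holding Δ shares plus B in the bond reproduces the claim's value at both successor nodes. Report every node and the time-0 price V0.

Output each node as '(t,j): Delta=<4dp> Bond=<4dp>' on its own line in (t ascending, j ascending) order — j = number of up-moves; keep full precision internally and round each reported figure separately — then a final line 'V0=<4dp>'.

(0,0): Delta=-0.5384 Bond=144.8722
(1,0): Delta=-0.8650 Bond=215.4955
(1,1): Delta=-0.3966 Bond=125.0511
(2,0): Delta=-1.0000 Bond=258.4206
(2,1): Delta=-0.8063 Bond=226.6328
(2,2): Delta=-0.2187 Bond=81.3819
(3,0): Delta=-1.0000 Bond=286.8468
(3,1): Delta=-1.0000 Bond=286.8468
(3,2): Delta=-0.7222 Bond=228.4918
(3,3): Delta=0.0000 Bond=0.0000
V0=38.8131

No-arbitrage ⇒ martingale measure with p* = (R−d)/(u−d) = 0.6047.
At expiry t=4: V(4,0)=215.5648, V(4,1)=163.5422, V(4,2)=85.2024, V(4,3)=0.0000, V(4,4)=0.0000
(3,0): S=120.9826. Δ = (V_up−V_dn)/(S_up−S_dn) = (163.5422−215.5648)/(154.8578−102.8352) = -1.0000. V = [p*·163.5422 + (1−p*)·215.5648]/1.11 = 165.8642. B = V − Δ·S = 286.8468.
(3,1): S=182.1856. Δ = (V_up−V_dn)/(S_up−S_dn) = (85.2024−163.5422)/(233.1976−154.8578) = -1.0000. V = [p*·85.2024 + (1−p*)·163.5422]/1.11 = 104.6612. B = V − Δ·S = 286.8468.
(3,2): S=274.3501. Δ = (V_up−V_dn)/(S_up−S_dn) = (0.0000−85.2024)/(351.1681−233.1976) = -0.7222. V = [p*·0.0000 + (1−p*)·85.2024]/1.11 = 30.3466. B = V − Δ·S = 228.4918.
(3,3): S=413.1389. Δ = (V_up−V_dn)/(S_up−S_dn) = (0.0000−0.0000)/(528.8178−351.1681) = 0.0000. V = [p*·0.0000 + (1−p*)·0.0000]/1.11 = 0.0000. B = V − Δ·S = 0.0000.
(2,0): S=142.3325. Δ = (V_up−V_dn)/(S_up−S_dn) = (104.6612−165.8642)/(182.1856−120.9826) = -1.0000. V = [p*·104.6612 + (1−p*)·165.8642]/1.11 = 116.0881. B = V − Δ·S = 258.4206.
(2,1): S=214.3360. Δ = (V_up−V_dn)/(S_up−S_dn) = (30.3466−104.6612)/(274.3501−182.1856) = -0.8063. V = [p*·30.3466 + (1−p*)·104.6612]/1.11 = 53.8079. B = V − Δ·S = 226.6328.
(2,2): S=322.7648. Δ = (V_up−V_dn)/(S_up−S_dn) = (0.0000−30.3466)/(413.1389−274.3501) = -0.2187. V = [p*·0.0000 + (1−p*)·30.3466]/1.11 = 10.8085. B = V − Δ·S = 81.3819.
(1,0): S=167.4500. Δ = (V_up−V_dn)/(S_up−S_dn) = (53.8079−116.0881)/(214.3360−142.3325) = -0.8650. V = [p*·53.8079 + (1−p*)·116.0881]/1.11 = 70.6579. B = V − Δ·S = 215.4955.
(1,1): S=252.1600. Δ = (V_up−V_dn)/(S_up−S_dn) = (10.8085−53.8079)/(322.7648−214.3360) = -0.3966. V = [p*·10.8085 + (1−p*)·53.8079]/1.11 = 25.0525. B = V − Δ·S = 125.0511.
(0,0): S=197.0000. Δ = (V_up−V_dn)/(S_up−S_dn) = (25.0525−70.6579)/(252.1600−167.4500) = -0.5384. V = [p*·25.0525 + (1−p*)·70.6579]/1.11 = 38.8131. B = V − Δ·S = 144.8722.
The time-0 hedge costs 38.8131, which is the no-arbitrage price.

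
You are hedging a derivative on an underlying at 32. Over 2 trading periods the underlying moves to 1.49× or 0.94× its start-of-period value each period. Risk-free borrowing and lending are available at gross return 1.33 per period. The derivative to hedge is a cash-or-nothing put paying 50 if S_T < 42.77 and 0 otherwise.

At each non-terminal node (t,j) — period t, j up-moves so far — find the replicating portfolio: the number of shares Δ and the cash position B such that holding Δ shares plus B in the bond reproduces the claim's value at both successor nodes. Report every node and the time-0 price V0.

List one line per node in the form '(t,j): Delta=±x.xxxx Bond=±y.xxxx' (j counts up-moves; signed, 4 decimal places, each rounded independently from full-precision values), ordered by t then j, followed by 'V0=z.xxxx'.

(0,0): Delta=-0.6214 Bond=22.2765
(1,0): Delta=-3.0222 Bond=101.8455
(1,1): Delta=0.0000 Bond=0.0000
V0=2.3921

No-arbitrage ⇒ martingale measure with p* = (R−d)/(u−d) = 0.7091.
Terminal values V(2,·): V(2,0)=50.0000, V(2,1)=0.0000, V(2,2)=0.0000
(1,0): S=30.0800. Δ = (V_up−V_dn)/(S_up−S_dn) = (0.0000−50.0000)/(44.8192−28.2752) = -3.0222. V = [p*·0.0000 + (1−p*)·50.0000]/1.33 = 10.9364. B = V − Δ·S = 101.8455.
(1,1): S=47.6800. Δ = (V_up−V_dn)/(S_up−S_dn) = (0.0000−0.0000)/(71.0432−44.8192) = 0.0000. V = [p*·0.0000 + (1−p*)·0.0000]/1.33 = 0.0000. B = V − Δ·S = 0.0000.
(0,0): S=32.0000. Δ = (V_up−V_dn)/(S_up−S_dn) = (0.0000−10.9364)/(47.6800−30.0800) = -0.6214. V = [p*·0.0000 + (1−p*)·10.9364]/1.33 = 2.3921. B = V − Δ·S = 22.2765.
Check: Δ(0,0)·S0 + B(0,0) = 2.3921 = V0.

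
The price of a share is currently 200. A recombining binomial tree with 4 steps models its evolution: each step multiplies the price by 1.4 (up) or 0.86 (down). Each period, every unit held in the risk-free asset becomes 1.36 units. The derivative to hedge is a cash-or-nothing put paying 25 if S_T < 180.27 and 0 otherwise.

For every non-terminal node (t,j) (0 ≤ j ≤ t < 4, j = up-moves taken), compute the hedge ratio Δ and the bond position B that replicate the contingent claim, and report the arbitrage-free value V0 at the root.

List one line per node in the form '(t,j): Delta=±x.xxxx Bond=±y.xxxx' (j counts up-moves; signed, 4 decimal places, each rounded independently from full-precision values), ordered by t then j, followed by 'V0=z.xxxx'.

(0,0): Delta=-0.0014 Bond=0.2917
(1,0): Delta=-0.0200 Bond=3.5890
(1,1): Delta=-0.0005 Bond=0.1414
(2,0): Delta=-0.2131 Bond=33.4481
(2,1): Delta=-0.0105 Bond=2.5957
(2,2): Delta=0.0000 Bond=0.0000
(3,0): Delta=0.0000 Bond=18.3824
(3,1): Delta=-0.2236 Bond=47.6580
(3,2): Delta=0.0000 Bond=0.0000
(3,3): Delta=0.0000 Bond=0.0000
V0=0.0112

Risk-neutral probability p* = (R−d)/(u−d) = (1.36−0.86)/(1.4−0.86) = 0.9259.
Payoff layer (t=4): V(4,0)=25.0000, V(4,1)=25.0000, V(4,2)=0.0000, V(4,3)=0.0000, V(4,4)=0.0000
  t=3,j=0: stock 127.2112 → up 178.0957 (V=25.0000), down 109.4016 (V=25.0000). Price 18.3824; hedge Δ=0.0000, bond B=18.3824.
  t=3,j=1: stock 207.0880 → up 289.9232 (V=0.0000), down 178.0957 (V=25.0000). Price 1.3617; hedge Δ=-0.2236, bond B=47.6580.
  t=3,j=2: stock 337.1200 → up 471.9680 (V=0.0000), down 289.9232 (V=0.0000). Price 0.0000; hedge Δ=0.0000, bond B=0.0000.
  t=3,j=3: stock 548.8000 → up 768.3200 (V=0.0000), down 471.9680 (V=0.0000). Price 0.0000; hedge Δ=0.0000, bond B=0.0000.
  t=2,j=0: stock 147.9200 → up 207.0880 (V=1.3617), down 127.2112 (V=18.3824). Price 1.9283; hedge Δ=-0.2131, bond B=33.4481.
  t=2,j=1: stock 240.8000 → up 337.1200 (V=0.0000), down 207.0880 (V=1.3617). Price 0.0742; hedge Δ=-0.0105, bond B=2.5957.
  t=2,j=2: stock 392.0000 → up 548.8000 (V=0.0000), down 337.1200 (V=0.0000). Price 0.0000; hedge Δ=0.0000, bond B=0.0000.
  t=1,j=0: stock 172.0000 → up 240.8000 (V=0.0742), down 147.9200 (V=1.9283). Price 0.1555; hedge Δ=-0.0200, bond B=3.5890.
  t=1,j=1: stock 280.0000 → up 392.0000 (V=0.0000), down 240.8000 (V=0.0742). Price 0.0040; hedge Δ=-0.0005, bond B=0.1414.
  t=0,j=0: stock 200.0000 → up 280.0000 (V=0.0040), down 172.0000 (V=0.1555). Price 0.0112; hedge Δ=-0.0014, bond B=0.2917.
Root portfolio cost Δ·200+B reproduces V0=0.0112.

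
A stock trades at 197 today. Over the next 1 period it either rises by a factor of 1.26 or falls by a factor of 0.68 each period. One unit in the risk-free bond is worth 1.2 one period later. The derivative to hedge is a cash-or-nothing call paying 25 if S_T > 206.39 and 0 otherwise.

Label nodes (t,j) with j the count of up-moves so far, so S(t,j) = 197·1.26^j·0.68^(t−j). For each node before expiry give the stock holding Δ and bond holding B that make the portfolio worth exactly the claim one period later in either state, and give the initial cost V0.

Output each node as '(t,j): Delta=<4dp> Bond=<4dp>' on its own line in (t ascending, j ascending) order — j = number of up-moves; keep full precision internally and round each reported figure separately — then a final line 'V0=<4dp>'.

(0,0): Delta=0.2188 Bond=-24.4253
V0=18.6782

No-arbitrage ⇒ martingale measure with p* = (R−d)/(u−d) = 0.8966.
Payoff layer (t=1): V(1,0)=0.0000, V(1,1)=25.0000
  t=0,j=0: stock 197.0000 → up 248.2200 (V=25.0000), down 133.9600 (V=0.0000). Price 18.6782; hedge Δ=0.2188, bond B=-24.4253.
Root portfolio cost Δ·197+B reproduces V0=18.6782.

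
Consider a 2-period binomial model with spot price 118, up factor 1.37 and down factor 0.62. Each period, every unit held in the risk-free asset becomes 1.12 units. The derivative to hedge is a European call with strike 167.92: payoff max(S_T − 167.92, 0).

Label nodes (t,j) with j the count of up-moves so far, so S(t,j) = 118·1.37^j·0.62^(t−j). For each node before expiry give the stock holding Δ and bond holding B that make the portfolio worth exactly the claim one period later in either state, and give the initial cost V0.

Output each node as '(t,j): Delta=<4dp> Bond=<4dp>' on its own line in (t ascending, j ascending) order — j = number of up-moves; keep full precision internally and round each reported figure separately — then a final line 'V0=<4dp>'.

No-arbitrage ⇒ martingale measure with p* = (R−d)/(u−d) = 0.6667.
Terminal payoffs: V(2,0)=0.0000, V(2,1)=0.0000, V(2,2)=53.5542
(1,0): S=73.1600. Δ = (V_up−V_dn)/(S_up−S_dn) = (0.0000−0.0000)/(100.2292−45.3592) = 0.0000. V = [p*·0.0000 + (1−p*)·0.0000]/1.12 = 0.0000. B = V − Δ·S = 0.0000.
(1,1): S=161.6600. Δ = (V_up−V_dn)/(S_up−S_dn) = (53.5542−0.0000)/(221.4742−100.2292) = 0.4417. V = [p*·53.5542 + (1−p*)·0.0000]/1.12 = 31.8775. B = V − Δ·S = -39.5281.
(0,0): S=118.0000. Δ = (V_up−V_dn)/(S_up−S_dn) = (31.8775−0.0000)/(161.6600−73.1600) = 0.3602. V = [p*·31.8775 + (1−p*)·0.0000]/1.12 = 18.9747. B = V − Δ·S = -23.5286.
The time-0 hedge costs 18.9747, which is the no-arbitrage price.

(0,0): Delta=0.3602 Bond=-23.5286
(1,0): Delta=0.0000 Bond=0.0000
(1,1): Delta=0.4417 Bond=-39.5281
V0=18.9747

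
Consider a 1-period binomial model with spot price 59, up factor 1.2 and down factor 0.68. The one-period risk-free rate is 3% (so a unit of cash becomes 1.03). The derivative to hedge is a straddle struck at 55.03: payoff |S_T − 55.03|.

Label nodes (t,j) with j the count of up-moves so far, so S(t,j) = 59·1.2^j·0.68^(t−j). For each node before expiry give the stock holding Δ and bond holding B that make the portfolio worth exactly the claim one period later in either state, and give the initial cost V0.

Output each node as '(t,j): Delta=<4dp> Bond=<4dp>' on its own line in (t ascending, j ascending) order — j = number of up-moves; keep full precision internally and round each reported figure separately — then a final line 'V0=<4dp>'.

The replicating-portfolio and risk-neutral prices coincide; use p* = (1.03−0.68)/(1.2−0.68) = 0.6731 for the latter.
Terminal values V(1,·): V(1,0)=14.9100, V(1,1)=15.7700
Node (0,0) S=59.0000: V=(p*·15.7700+(1−p*)·14.9100)/1.03=15.0377; Δ=(15.7700−14.9100)/(70.8000−40.1200)=0.0280; B=V−Δ·S=13.3839
Self-financing check: at every node Δ·S+B equals the discounted successor values.

(0,0): Delta=0.0280 Bond=13.3839
V0=15.0377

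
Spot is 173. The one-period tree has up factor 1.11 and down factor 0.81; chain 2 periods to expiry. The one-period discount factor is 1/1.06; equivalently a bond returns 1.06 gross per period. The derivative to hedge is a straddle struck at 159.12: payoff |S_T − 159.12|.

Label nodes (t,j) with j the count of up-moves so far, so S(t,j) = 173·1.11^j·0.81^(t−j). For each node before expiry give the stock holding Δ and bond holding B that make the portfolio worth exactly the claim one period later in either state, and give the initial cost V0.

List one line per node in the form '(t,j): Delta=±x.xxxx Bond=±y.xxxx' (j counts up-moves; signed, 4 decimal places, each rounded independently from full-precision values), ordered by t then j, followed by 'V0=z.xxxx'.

Under the risk-neutral measure, an up-move has probability p* = (R−d)/(u−d) = 0.8333 and values discount at R = 1.06.
Payoff layer (t=2): V(2,0)=45.6147, V(2,1)=3.5757, V(2,2)=54.0333
  t=1,j=0: stock 140.1300 → up 155.5443 (V=3.5757), down 113.5053 (V=45.6147). Price 9.9832; hedge Δ=-1.0000, bond B=150.1132.
  t=1,j=1: stock 192.0300 → up 213.1533 (V=54.0333), down 155.5443 (V=3.5757). Price 43.0412; hedge Δ=0.8759, bond B=-125.1508.
  t=0,j=0: stock 173.0000 → up 192.0300 (V=43.0412), down 140.1300 (V=9.9832). Price 35.4071; hedge Δ=0.6370, bond B=-74.7863.
Self-financing check: at every node Δ·S+B equals the discounted successor values.

(0,0): Delta=0.6370 Bond=-74.7863
(1,0): Delta=-1.0000 Bond=150.1132
(1,1): Delta=0.8759 Bond=-125.1508
V0=35.4071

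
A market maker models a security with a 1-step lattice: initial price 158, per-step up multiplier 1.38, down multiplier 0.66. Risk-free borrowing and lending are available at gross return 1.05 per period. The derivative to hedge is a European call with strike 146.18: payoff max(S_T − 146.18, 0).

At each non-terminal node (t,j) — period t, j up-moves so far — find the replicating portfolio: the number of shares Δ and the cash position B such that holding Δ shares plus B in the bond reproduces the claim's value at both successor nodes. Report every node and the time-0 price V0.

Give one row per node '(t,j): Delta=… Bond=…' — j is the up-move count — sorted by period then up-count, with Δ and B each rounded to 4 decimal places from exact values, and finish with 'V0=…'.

(0,0): Delta=0.6317 Bond=-62.7349
V0=37.0706

Risk-neutral probability p* = (R−d)/(u−d) = (1.05−0.66)/(1.38−0.66) = 0.5417.
At expiry t=1: V(1,0)=0.0000, V(1,1)=71.8600
  t=0,j=0: stock 158.0000 → up 218.0400 (V=71.8600), down 104.2800 (V=0.0000). Price 37.0706; hedge Δ=0.6317, bond B=-62.7349.
The time-0 hedge costs 37.0706, which is the no-arbitrage price.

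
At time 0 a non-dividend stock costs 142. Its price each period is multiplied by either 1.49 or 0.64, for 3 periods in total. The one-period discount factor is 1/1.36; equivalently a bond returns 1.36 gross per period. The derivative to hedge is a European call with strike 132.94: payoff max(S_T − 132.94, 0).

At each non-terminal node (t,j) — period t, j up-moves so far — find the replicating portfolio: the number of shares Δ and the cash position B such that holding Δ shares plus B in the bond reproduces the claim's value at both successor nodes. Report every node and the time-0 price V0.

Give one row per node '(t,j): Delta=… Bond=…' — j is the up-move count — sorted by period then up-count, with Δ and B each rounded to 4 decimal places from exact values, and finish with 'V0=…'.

Since d<R<u, set p* = (R−d)/(u−d) = 0.8471; price each node as the discounted p*-expectation of its children.
Terminal values V(3,·): V(3,0)=0.0000, V(3,1)=0.0000, V(3,2)=68.8227, V(3,3)=336.7888
  t=2,j=0: stock 58.1632 → up 86.6632 (V=0.0000), down 37.2244 (V=0.0000). Price 0.0000; hedge Δ=0.0000, bond B=0.0000.
  t=2,j=1: stock 135.4112 → up 201.7627 (V=68.8227), down 86.6632 (V=0.0000). Price 42.8653; hedge Δ=0.5979, bond B=-38.1025.
  t=2,j=2: stock 315.2542 → up 469.7288 (V=336.7888), down 201.7627 (V=68.8227). Price 217.5042; hedge Δ=1.0000, bond B=-97.7500.
  t=1,j=0: stock 90.8800 → up 135.4112 (V=42.8653), down 58.1632 (V=0.0000). Price 26.6981; hedge Δ=0.5549, bond B=-23.7317.
  t=1,j=1: stock 211.5800 → up 315.2542 (V=217.5042), down 135.4112 (V=42.8653). Price 140.2902; hedge Δ=0.9711, bond B=-65.1672.
  t=0,j=0: stock 142.0000 → up 211.5800 (V=140.2902), down 90.8800 (V=26.6981). Price 90.3804; hedge Δ=0.9411, bond B=-43.2574.
Root portfolio cost Δ·142+B reproduces V0=90.3804.

(0,0): Delta=0.9411 Bond=-43.2574
(1,0): Delta=0.5549 Bond=-23.7317
(1,1): Delta=0.9711 Bond=-65.1672
(2,0): Delta=0.0000 Bond=0.0000
(2,1): Delta=0.5979 Bond=-38.1025
(2,2): Delta=1.0000 Bond=-97.7500
V0=90.3804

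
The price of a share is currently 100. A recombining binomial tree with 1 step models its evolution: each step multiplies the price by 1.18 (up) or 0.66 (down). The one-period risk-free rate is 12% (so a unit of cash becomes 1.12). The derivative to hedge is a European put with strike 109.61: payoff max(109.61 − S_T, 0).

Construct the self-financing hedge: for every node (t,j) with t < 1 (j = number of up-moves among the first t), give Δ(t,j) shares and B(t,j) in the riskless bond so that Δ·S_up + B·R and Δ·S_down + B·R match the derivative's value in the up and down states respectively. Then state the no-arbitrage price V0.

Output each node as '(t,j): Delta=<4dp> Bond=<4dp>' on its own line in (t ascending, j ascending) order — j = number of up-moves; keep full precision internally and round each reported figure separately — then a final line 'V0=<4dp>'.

No-arbitrage ⇒ martingale measure with p* = (R−d)/(u−d) = 0.8846.
Terminal payoffs: V(1,0)=43.6100, V(1,1)=0.0000
  t=0,j=0: stock 100.0000 → up 118.0000 (V=0.0000), down 66.0000 (V=43.6100). Price 4.4928; hedge Δ=-0.8387, bond B=88.3582.
Self-financing check: at every node Δ·S+B equals the discounted successor values.

(0,0): Delta=-0.8387 Bond=88.3582
V0=4.4928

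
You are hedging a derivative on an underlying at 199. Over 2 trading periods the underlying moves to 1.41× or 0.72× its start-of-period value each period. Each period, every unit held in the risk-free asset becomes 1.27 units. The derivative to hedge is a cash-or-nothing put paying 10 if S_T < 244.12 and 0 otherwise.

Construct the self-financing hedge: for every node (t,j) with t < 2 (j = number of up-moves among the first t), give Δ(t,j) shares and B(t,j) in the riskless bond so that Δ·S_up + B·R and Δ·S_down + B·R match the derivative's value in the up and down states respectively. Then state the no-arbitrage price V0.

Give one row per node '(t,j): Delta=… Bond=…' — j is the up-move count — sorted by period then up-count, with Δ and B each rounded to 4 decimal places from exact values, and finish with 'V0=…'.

(0,0): Delta=-0.0457 Bond=11.3569
(1,0): Delta=0.0000 Bond=7.8740
(1,1): Delta=-0.0517 Bond=16.0904
V0=2.2607

Risk-neutral probability p* = (R−d)/(u−d) = (1.27−0.72)/(1.41−0.72) = 0.7971.
Terminal values V(2,·): V(2,0)=10.0000, V(2,1)=10.0000, V(2,2)=0.0000
  t=1,j=0: stock 143.2800 → up 202.0248 (V=10.0000), down 103.1616 (V=10.0000). Price 7.8740; hedge Δ=0.0000, bond B=7.8740.
  t=1,j=1: stock 280.5900 → up 395.6319 (V=0.0000), down 202.0248 (V=10.0000). Price 1.5976; hedge Δ=-0.0517, bond B=16.0904.
  t=0,j=0: stock 199.0000 → up 280.5900 (V=1.5976), down 143.2800 (V=7.8740). Price 2.2607; hedge Δ=-0.0457, bond B=11.3569.
Each (Δ,B) replicates both successor values, so the strategy is self-financing and V0 is arbitrage-free.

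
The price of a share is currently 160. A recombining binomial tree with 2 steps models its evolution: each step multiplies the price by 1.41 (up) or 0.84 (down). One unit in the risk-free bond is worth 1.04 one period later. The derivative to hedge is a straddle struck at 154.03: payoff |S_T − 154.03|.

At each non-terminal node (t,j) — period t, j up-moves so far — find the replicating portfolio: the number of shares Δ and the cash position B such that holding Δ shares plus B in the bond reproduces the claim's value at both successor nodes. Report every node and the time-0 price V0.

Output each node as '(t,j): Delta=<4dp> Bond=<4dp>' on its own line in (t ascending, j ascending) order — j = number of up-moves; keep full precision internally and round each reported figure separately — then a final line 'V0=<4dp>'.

Since d<R<u, set p* = (R−d)/(u−d) = 0.3509; price each node as the discounted p*-expectation of its children.
Terminal values V(2,·): V(2,0)=41.1340, V(2,1)=35.4740, V(2,2)=164.0660
Node (1,0) S=134.4000: V=(p*·35.4740+(1−p*)·41.1340)/1.04=37.6423; Δ=(35.4740−41.1340)/(189.5040−112.8960)=-0.0739; B=V−Δ·S=47.5722
Node (1,1) S=225.6000: V=(p*·164.0660+(1−p*)·35.4740)/1.04=77.4942; Δ=(164.0660−35.4740)/(318.0960−189.5040)=1.0000; B=V−Δ·S=-148.1058
Node (0,0) S=160.0000: V=(p*·77.4942+(1−p*)·37.6423)/1.04=49.6399; Δ=(77.4942−37.6423)/(225.6000−134.4000)=0.4370; B=V−Δ·S=-20.2757
Each (Δ,B) replicates both successor values, so the strategy is self-financing and V0 is arbitrage-free.

(0,0): Delta=0.4370 Bond=-20.2757
(1,0): Delta=-0.0739 Bond=47.5722
(1,1): Delta=1.0000 Bond=-148.1058
V0=49.6399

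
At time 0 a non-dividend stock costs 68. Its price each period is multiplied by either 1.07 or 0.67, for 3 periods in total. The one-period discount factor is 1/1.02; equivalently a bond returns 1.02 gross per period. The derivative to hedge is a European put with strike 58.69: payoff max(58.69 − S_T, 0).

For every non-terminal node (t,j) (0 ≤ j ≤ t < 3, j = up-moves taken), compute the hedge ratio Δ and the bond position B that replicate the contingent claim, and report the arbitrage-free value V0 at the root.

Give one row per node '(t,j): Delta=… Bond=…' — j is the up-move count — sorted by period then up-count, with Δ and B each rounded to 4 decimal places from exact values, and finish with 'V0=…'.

Under the risk-neutral measure, an up-move has probability p* = (R−d)/(u−d) = 0.8750 and values discount at R = 1.02.
At expiry t=3: V(3,0)=38.2381, V(3,1)=26.0280, V(3,2)=6.5284, V(3,3)=0.0000
Node (2,0) S=30.5252: V=(p*·26.0280+(1−p*)·38.2381)/1.02=27.0140; Δ=(26.0280−38.2381)/(32.6620−20.4519)=-1.0000; B=V−Δ·S=57.5392
Node (2,1) S=48.7492: V=(p*·6.5284+(1−p*)·26.0280)/1.02=8.7900; Δ=(6.5284−26.0280)/(52.1616−32.6620)=-1.0000; B=V−Δ·S=57.5392
Node (2,2) S=77.8532: V=(p*·0.0000+(1−p*)·6.5284)/1.02=0.8000; Δ=(0.0000−6.5284)/(83.3029−52.1616)=-0.2096; B=V−Δ·S=17.1209
Node (1,0) S=45.5600: V=(p*·8.7900+(1−p*)·27.0140)/1.02=10.8510; Δ=(8.7900−27.0140)/(48.7492−30.5252)=-1.0000; B=V−Δ·S=56.4110
Node (1,1) S=72.7600: V=(p*·0.8000+(1−p*)·8.7900)/1.02=1.7635; Δ=(0.8000−8.7900)/(77.8532−48.7492)=-0.2745; B=V−Δ·S=21.7384
Node (0,0) S=68.0000: V=(p*·1.7635+(1−p*)·10.8510)/1.02=2.8426; Δ=(1.7635−10.8510)/(72.7600−45.5600)=-0.3341; B=V−Δ·S=25.5613
Each (Δ,B) replicates both successor values, so the strategy is self-financing and V0 is arbitrage-free.

(0,0): Delta=-0.3341 Bond=25.5613
(1,0): Delta=-1.0000 Bond=56.4110
(1,1): Delta=-0.2745 Bond=21.7384
(2,0): Delta=-1.0000 Bond=57.5392
(2,1): Delta=-1.0000 Bond=57.5392
(2,2): Delta=-0.2096 Bond=17.1209
V0=2.8426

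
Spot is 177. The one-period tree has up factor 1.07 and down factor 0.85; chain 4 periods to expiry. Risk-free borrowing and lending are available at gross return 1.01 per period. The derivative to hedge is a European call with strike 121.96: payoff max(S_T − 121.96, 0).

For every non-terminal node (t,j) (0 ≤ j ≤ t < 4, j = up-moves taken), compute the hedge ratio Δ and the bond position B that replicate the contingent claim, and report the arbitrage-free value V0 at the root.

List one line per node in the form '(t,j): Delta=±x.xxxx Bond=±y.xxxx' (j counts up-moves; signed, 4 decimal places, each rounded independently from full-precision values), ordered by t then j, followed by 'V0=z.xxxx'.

(0,0): Delta=0.9651 Bond=-110.5375
(1,0): Delta=0.8809 Bond=-98.9866
(1,1): Delta=0.9901 Bond=-116.3890
(2,0): Delta=0.6258 Bond=-67.3561
(2,1): Delta=0.9569 Bond=-112.2090
(2,2): Delta=1.0000 Bond=-119.5569
(3,0): Delta=0.0000 Bond=0.0000
(3,1): Delta=0.8123 Bond=-93.5408
(3,2): Delta=1.0000 Bond=-120.7525
(3,3): Delta=1.0000 Bond=-120.7525
V0=60.2765

The replicating-portfolio and risk-neutral prices coincide; use p* = (1.01−0.85)/(1.07−0.85) = 0.7273 for the latter.
Terminal payoffs: V(4,0)=0.0000, V(4,1)=0.0000, V(4,2)=24.4527, V(4,3)=62.3477, V(4,4)=110.0509
Node (3,0) S=108.7001: V=(p*·0.0000+(1−p*)·0.0000)/1.01=0.0000; Δ=(0.0000−0.0000)/(116.3091−92.3951)=0.0000; B=V−Δ·S=0.0000
Node (3,1) S=136.8343: V=(p*·24.4527+(1−p*)·0.0000)/1.01=17.6077; Δ=(24.4527−0.0000)/(146.4127−116.3091)=0.8123; B=V−Δ·S=-93.5408
Node (3,2) S=172.2502: V=(p*·62.3477+(1−p*)·24.4527)/1.01=51.4977; Δ=(62.3477−24.4527)/(184.3077−146.4127)=1.0000; B=V−Δ·S=-120.7525
Node (3,3) S=216.8326: V=(p*·110.0509+(1−p*)·62.3477)/1.01=96.0801; Δ=(110.0509−62.3477)/(232.0109−184.3077)=1.0000; B=V−Δ·S=-120.7525
Node (2,0) S=127.8825: V=(p*·17.6077+(1−p*)·0.0000)/1.01=12.6788; Δ=(17.6077−0.0000)/(136.8343−108.7001)=0.6258; B=V−Δ·S=-67.3561
Node (2,1) S=160.9815: V=(p*·51.4977+(1−p*)·17.6077)/1.01=41.8366; Δ=(51.4977−17.6077)/(172.2502−136.8343)=0.9569; B=V−Δ·S=-112.2090
Node (2,2) S=202.6473: V=(p*·96.0801+(1−p*)·51.4977)/1.01=83.0904; Δ=(96.0801−51.4977)/(216.8326−172.2502)=1.0000; B=V−Δ·S=-119.5569
Node (1,0) S=150.4500: V=(p*·41.8366+(1−p*)·12.6788)/1.01=33.5490; Δ=(41.8366−12.6788)/(160.9815−127.8825)=0.8809; B=V−Δ·S=-98.9866
Node (1,1) S=189.3900: V=(p*·83.0904+(1−p*)·41.8366)/1.01=71.1281; Δ=(83.0904−41.8366)/(202.6473−160.9815)=0.9901; B=V−Δ·S=-116.3890
Node (0,0) S=177.0000: V=(p*·71.1281+(1−p*)·33.5490)/1.01=60.2765; Δ=(71.1281−33.5490)/(189.3900−150.4500)=0.9651; B=V−Δ·S=-110.5375
Each (Δ,B) replicates both successor values, so the strategy is self-financing and V0 is arbitrage-free.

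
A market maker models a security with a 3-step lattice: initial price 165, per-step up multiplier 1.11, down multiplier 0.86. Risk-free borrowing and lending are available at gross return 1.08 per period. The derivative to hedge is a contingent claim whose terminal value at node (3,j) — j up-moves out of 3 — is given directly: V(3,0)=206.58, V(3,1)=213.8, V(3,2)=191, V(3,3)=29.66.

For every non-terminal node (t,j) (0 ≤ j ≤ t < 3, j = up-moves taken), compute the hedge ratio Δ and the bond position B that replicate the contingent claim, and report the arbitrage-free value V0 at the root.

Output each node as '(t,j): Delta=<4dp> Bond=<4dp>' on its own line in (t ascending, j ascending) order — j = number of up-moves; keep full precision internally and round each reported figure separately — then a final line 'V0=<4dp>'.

(0,0): Delta=-2.6947 Bond=509.6771
(1,0): Delta=-0.5011 Bond=239.1747
(1,1): Delta=-2.9265 Bond=592.8981
(2,0): Delta=0.2367 Bond=168.2807
(2,1): Delta=-0.5790 Bond=270.5852
(2,2): Delta=-3.1745 Bond=690.7496
V0=65.0506

Under the risk-neutral measure, an up-move has probability p* = (R−d)/(u−d) = 0.8800 and values discount at R = 1.08.
Terminal payoffs: V(3,0)=206.5800, V(3,1)=213.8000, V(3,2)=191.0000, V(3,3)=29.6600
Node (2,0) S=122.0340: V=(p*·213.8000+(1−p*)·206.5800)/1.08=197.1607; Δ=(213.8000−206.5800)/(135.4577−104.9492)=0.2367; B=V−Δ·S=168.2807
Node (2,1) S=157.5090: V=(p*·191.0000+(1−p*)·213.8000)/1.08=179.3852; Δ=(191.0000−213.8000)/(174.8350−135.4577)=-0.5790; B=V−Δ·S=270.5852
Node (2,2) S=203.2965: V=(p*·29.6600+(1−p*)·191.0000)/1.08=45.3896; Δ=(29.6600−191.0000)/(225.6591−174.8350)=-3.1745; B=V−Δ·S=690.7496
Node (1,0) S=141.9000: V=(p*·179.3852+(1−p*)·197.1607)/1.08=168.0725; Δ=(179.3852−197.1607)/(157.5090−122.0340)=-0.5011; B=V−Δ·S=239.1747
Node (1,1) S=183.1500: V=(p*·45.3896+(1−p*)·179.3852)/1.08=56.9158; Δ=(45.3896−179.3852)/(203.2965−157.5090)=-2.9265; B=V−Δ·S=592.8981
Node (0,0) S=165.0000: V=(p*·56.9158+(1−p*)·168.0725)/1.08=65.0506; Δ=(56.9158−168.0725)/(183.1500−141.9000)=-2.6947; B=V−Δ·S=509.6771
Check: Δ(0,0)·S0 + B(0,0) = 65.0506 = V0.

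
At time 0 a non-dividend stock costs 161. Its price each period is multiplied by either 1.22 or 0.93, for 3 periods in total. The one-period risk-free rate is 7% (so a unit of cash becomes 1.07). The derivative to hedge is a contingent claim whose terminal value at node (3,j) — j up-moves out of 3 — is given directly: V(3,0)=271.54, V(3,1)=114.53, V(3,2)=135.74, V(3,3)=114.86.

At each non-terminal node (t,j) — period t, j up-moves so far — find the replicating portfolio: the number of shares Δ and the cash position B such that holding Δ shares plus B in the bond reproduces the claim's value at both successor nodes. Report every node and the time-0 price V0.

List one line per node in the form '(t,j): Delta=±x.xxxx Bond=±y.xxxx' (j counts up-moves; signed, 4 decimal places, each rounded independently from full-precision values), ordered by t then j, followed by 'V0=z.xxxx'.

Under the risk-neutral measure, an up-move has probability p* = (R−d)/(u−d) = 0.4828 and values discount at R = 1.07.
Terminal values V(3,·): V(3,0)=271.5400, V(3,1)=114.5300, V(3,2)=135.7400, V(3,3)=114.8600
(2,0): S=139.2489. Δ = (V_up−V_dn)/(S_up−S_dn) = (114.5300−271.5400)/(169.8837−129.5015) = -3.8881. V = [p*·114.5300 + (1−p*)·271.5400]/1.07 = 182.9365. B = V − Δ·S = 724.3503.
(2,1): S=182.6706. Δ = (V_up−V_dn)/(S_up−S_dn) = (135.7400−114.5300)/(222.8581−169.8837) = 0.4004. V = [p*·135.7400 + (1−p*)·114.5300]/1.07 = 116.6068. B = V − Δ·S = 43.4689.
(2,2): S=239.6324. Δ = (V_up−V_dn)/(S_up−S_dn) = (114.8600−135.7400)/(292.3515−222.8581) = -0.3005. V = [p*·114.8600 + (1−p*)·135.7400]/1.07 = 117.4393. B = V − Δ·S = 189.4393.
(1,0): S=149.7300. Δ = (V_up−V_dn)/(S_up−S_dn) = (116.6068−182.9365)/(182.6706−139.2489) = -1.5276. V = [p*·116.6068 + (1−p*)·182.9365]/1.07 = 141.0423. B = V − Δ·S = 369.7654.
(1,1): S=196.4200. Δ = (V_up−V_dn)/(S_up−S_dn) = (117.4393−116.6068)/(239.6324−182.6706) = 0.0146. V = [p*·117.4393 + (1−p*)·116.6068]/1.07 = 109.3539. B = V − Δ·S = 106.4835.
(0,0): S=161.0000. Δ = (V_up−V_dn)/(S_up−S_dn) = (109.3539−141.0423)/(196.4200−149.7300) = -0.6787. V = [p*·109.3539 + (1−p*)·141.0423]/1.07 = 117.5182. B = V − Δ·S = 226.7886.
Root portfolio cost Δ·161+B reproduces V0=117.5182.

(0,0): Delta=-0.6787 Bond=226.7886
(1,0): Delta=-1.5276 Bond=369.7654
(1,1): Delta=0.0146 Bond=106.4835
(2,0): Delta=-3.8881 Bond=724.3503
(2,1): Delta=0.4004 Bond=43.4689
(2,2): Delta=-0.3005 Bond=189.4393
V0=117.5182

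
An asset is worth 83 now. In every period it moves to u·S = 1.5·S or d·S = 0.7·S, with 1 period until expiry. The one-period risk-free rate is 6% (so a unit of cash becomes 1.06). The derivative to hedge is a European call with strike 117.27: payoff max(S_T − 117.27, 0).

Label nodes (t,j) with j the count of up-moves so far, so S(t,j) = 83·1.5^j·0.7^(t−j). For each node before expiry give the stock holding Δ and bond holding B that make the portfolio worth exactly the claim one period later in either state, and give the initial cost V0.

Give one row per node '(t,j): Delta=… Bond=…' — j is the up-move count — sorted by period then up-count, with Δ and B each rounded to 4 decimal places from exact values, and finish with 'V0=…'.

Since d<R<u, set p* = (R−d)/(u−d) = 0.4500; price each node as the discounted p*-expectation of its children.
Terminal values V(1,·): V(1,0)=0.0000, V(1,1)=7.2300
Node (0,0) S=83.0000: V=(p*·7.2300+(1−p*)·0.0000)/1.06=3.0693; Δ=(7.2300−0.0000)/(124.5000−58.1000)=0.1089; B=V−Δ·S=-5.9682
Check: Δ(0,0)·S0 + B(0,0) = 3.0693 = V0.

(0,0): Delta=0.1089 Bond=-5.9682
V0=3.0693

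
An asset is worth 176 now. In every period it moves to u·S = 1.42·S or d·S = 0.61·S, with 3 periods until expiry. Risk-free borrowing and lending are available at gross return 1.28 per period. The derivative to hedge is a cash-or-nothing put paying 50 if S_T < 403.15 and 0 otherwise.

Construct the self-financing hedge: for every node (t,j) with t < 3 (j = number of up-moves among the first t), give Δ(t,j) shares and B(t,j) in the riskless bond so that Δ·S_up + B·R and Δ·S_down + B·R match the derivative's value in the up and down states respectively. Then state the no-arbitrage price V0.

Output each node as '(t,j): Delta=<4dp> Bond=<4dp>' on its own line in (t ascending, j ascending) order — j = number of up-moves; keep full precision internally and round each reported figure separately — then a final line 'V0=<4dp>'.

The replicating-portfolio and risk-neutral prices coincide; use p* = (1.28−0.61)/(1.42−0.61) = 0.8272 for the latter.
Payoff layer (t=3): V(3,0)=50.0000, V(3,1)=50.0000, V(3,2)=50.0000, V(3,3)=0.0000
  t=2,j=0: stock 65.4896 → up 92.9952 (V=50.0000), down 39.9487 (V=50.0000). Price 39.0625; hedge Δ=0.0000, bond B=39.0625.
  t=2,j=1: stock 152.4512 → up 216.4807 (V=50.0000), down 92.9952 (V=50.0000). Price 39.0625; hedge Δ=0.0000, bond B=39.0625.
  t=2,j=2: stock 354.8864 → up 503.9387 (V=0.0000), down 216.4807 (V=50.0000). Price 6.7515; hedge Δ=-0.1739, bond B=68.4799.
  t=1,j=0: stock 107.3600 → up 152.4512 (V=39.0625), down 65.4896 (V=39.0625). Price 30.5176; hedge Δ=0.0000, bond B=30.5176.
  t=1,j=1: stock 249.9200 → up 354.8864 (V=6.7515), down 152.4512 (V=39.0625). Price 9.6376; hedge Δ=-0.1596, bond B=49.5277.
  t=0,j=0: stock 176.0000 → up 249.9200 (V=9.6376), down 107.3600 (V=30.5176). Price 10.3488; hedge Δ=-0.1465, bond B=36.1266.
Self-financing check: at every node Δ·S+B equals the discounted successor values.

(0,0): Delta=-0.1465 Bond=36.1266
(1,0): Delta=0.0000 Bond=30.5176
(1,1): Delta=-0.1596 Bond=49.5277
(2,0): Delta=0.0000 Bond=39.0625
(2,1): Delta=0.0000 Bond=39.0625
(2,2): Delta=-0.1739 Bond=68.4799
V0=10.3488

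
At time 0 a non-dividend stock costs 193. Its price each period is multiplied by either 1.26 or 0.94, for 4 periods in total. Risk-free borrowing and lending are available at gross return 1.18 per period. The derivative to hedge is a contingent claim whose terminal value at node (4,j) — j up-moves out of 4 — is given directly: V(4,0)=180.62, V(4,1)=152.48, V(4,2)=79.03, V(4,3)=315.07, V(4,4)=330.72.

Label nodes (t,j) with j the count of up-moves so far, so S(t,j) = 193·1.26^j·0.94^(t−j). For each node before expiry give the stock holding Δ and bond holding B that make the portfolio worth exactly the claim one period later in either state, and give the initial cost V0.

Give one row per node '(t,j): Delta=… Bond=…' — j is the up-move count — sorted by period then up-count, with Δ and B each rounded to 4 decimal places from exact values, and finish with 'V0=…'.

(0,0): Delta=0.9403 Bond=-46.2923
(1,0): Delta=1.2800 Bond=-116.2607
(1,1): Delta=0.8558 Bond=-34.0796
(2,0): Delta=-0.9647 Bond=245.6190
(2,1): Delta=1.8382 Bond=-264.7898
(2,2): Delta=0.6115 Bond=34.6447
(3,0): Delta=-0.5486 Bond=223.1197
(3,1): Delta=-1.0682 Bond=312.0673
(3,2): Delta=2.5610 Bond=-520.6250
(3,3): Delta=0.1267 Bond=228.0493
V0=135.1808

No-arbitrage ⇒ martingale measure with p* = (R−d)/(u−d) = 0.7500.
Terminal values V(4,·): V(4,0)=180.6200, V(4,1)=152.4800, V(4,2)=79.0300, V(4,3)=315.0700, V(4,4)=330.7200
(3,0): S=160.3027. Δ = (V_up−V_dn)/(S_up−S_dn) = (152.4800−180.6200)/(201.9814−150.6845) = -0.5486. V = [p*·152.4800 + (1−p*)·180.6200]/1.18 = 135.1822. B = V − Δ·S = 223.1197.
(3,1): S=214.8738. Δ = (V_up−V_dn)/(S_up−S_dn) = (79.0300−152.4800)/(270.7410−201.9814) = -1.0682. V = [p*·79.0300 + (1−p*)·152.4800]/1.18 = 82.5360. B = V − Δ·S = 312.0673.
(3,2): S=288.0224. Δ = (V_up−V_dn)/(S_up−S_dn) = (315.0700−79.0300)/(362.9082−270.7410) = 2.5610. V = [p*·315.0700 + (1−p*)·79.0300]/1.18 = 217.0000. B = V − Δ·S = -520.6250.
(3,3): S=386.0726. Δ = (V_up−V_dn)/(S_up−S_dn) = (330.7200−315.0700)/(486.4514−362.9082) = 0.1267. V = [p*·330.7200 + (1−p*)·315.0700]/1.18 = 276.9555. B = V − Δ·S = 228.0493.
(2,0): S=170.5348. Δ = (V_up−V_dn)/(S_up−S_dn) = (82.5360−135.1822)/(214.8738−160.3027) = -0.9647. V = [p*·82.5360 + (1−p*)·135.1822]/1.18 = 81.0996. B = V − Δ·S = 245.6190.
(2,1): S=228.5892. Δ = (V_up−V_dn)/(S_up−S_dn) = (217.0000−82.5360)/(288.0224−214.8738) = 1.8382. V = [p*·217.0000 + (1−p*)·82.5360]/1.18 = 155.4102. B = V − Δ·S = -264.7898.
(2,2): S=306.4068. Δ = (V_up−V_dn)/(S_up−S_dn) = (276.9555−217.0000)/(386.0726−288.0224) = 0.6115. V = [p*·276.9555 + (1−p*)·217.0000]/1.18 = 222.0056. B = V − Δ·S = 34.6447.
(1,0): S=181.4200. Δ = (V_up−V_dn)/(S_up−S_dn) = (155.4102−81.0996)/(228.5892−170.5348) = 1.2800. V = [p*·155.4102 + (1−p*)·81.0996]/1.18 = 115.9598. B = V − Δ·S = -116.2607.
(1,1): S=243.1800. Δ = (V_up−V_dn)/(S_up−S_dn) = (222.0056−155.4102)/(306.4068−228.5892) = 0.8558. V = [p*·222.0056 + (1−p*)·155.4102]/1.18 = 174.0312. B = V − Δ·S = -34.0796.
(0,0): S=193.0000. Δ = (V_up−V_dn)/(S_up−S_dn) = (174.0312−115.9598)/(243.1800−181.4200) = 0.9403. V = [p*·174.0312 + (1−p*)·115.9598]/1.18 = 135.1808. B = V − Δ·S = -46.2923.
Check: Δ(0,0)·S0 + B(0,0) = 135.1808 = V0.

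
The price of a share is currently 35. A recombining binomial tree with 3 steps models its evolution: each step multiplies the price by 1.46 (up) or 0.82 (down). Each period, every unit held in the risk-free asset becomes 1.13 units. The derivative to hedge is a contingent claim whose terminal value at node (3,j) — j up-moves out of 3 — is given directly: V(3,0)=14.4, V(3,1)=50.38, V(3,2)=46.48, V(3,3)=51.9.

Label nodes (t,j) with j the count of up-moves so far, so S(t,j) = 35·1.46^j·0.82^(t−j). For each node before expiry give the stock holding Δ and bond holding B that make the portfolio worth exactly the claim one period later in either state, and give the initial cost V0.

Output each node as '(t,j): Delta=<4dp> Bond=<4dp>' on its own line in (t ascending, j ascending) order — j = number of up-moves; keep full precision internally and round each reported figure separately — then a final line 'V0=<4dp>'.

(0,0): Delta=0.3108 Bond=19.7584
(1,0): Delta=0.8028 Bond=8.2060
(1,1): Delta=0.0166 Bond=37.3590
(2,0): Delta=2.3888 Bond=-28.0525
(2,1): Delta=-0.1454 Bond=49.0061
(2,2): Delta=0.1135 Bond=34.9873
V0=30.6362

Since d<R<u, set p* = (R−d)/(u−d) = 0.4844; price each node as the discounted p*-expectation of its children.
Terminal payoffs: V(3,0)=14.4000, V(3,1)=50.3800, V(3,2)=46.4800, V(3,3)=51.9000
  t=2,j=0: stock 23.5340 → up 34.3596 (V=50.3800), down 19.2979 (V=14.4000). Price 28.1662; hedge Δ=2.3888, bond B=-28.0525.
  t=2,j=1: stock 41.9020 → up 61.1769 (V=46.4800), down 34.3596 (V=50.3800). Price 42.9123; hedge Δ=-0.1454, bond B=49.0061.
  t=2,j=2: stock 74.6060 → up 108.9248 (V=51.9000), down 61.1769 (V=46.4800). Price 43.4560; hedge Δ=0.1135, bond B=34.9873.
  t=1,j=0: stock 28.7000 → up 41.9020 (V=42.9123), down 23.5340 (V=28.1662). Price 31.2468; hedge Δ=0.8028, bond B=8.2060.
  t=1,j=1: stock 51.1000 → up 74.6060 (V=43.4560), down 41.9020 (V=42.9123). Price 38.2086; hedge Δ=0.0166, bond B=37.3590.
  t=0,j=0: stock 35.0000 → up 51.1000 (V=38.2086), down 28.7000 (V=31.2468). Price 30.6362; hedge Δ=0.3108, bond B=19.7584.
Each (Δ,B) replicates both successor values, so the strategy is self-financing and V0 is arbitrage-free.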